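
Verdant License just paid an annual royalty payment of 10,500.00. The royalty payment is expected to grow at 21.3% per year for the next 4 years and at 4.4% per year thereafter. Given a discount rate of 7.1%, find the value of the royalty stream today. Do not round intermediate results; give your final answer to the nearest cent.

D_1 = 12736.50000
D_2 = 15449.37450
D_3 = 18740.09127
D_4 = 22731.73071
Terminal value at year 4: TV = D_4×(1+g_2)/(r−g_2) = 23731.92686/0.027 = 878960.25407
P_0 = D_1/(1+r)^1 + D_2/(1+r)^2 + D_3/(1+r)^3 + D_4/(1+r)^4 + TV/(1+r)^4
    = 11892.15686 + 13468.89475 + 15254.68658 + 17277.25007 + 668053.66931 = 725946.65757

725946.66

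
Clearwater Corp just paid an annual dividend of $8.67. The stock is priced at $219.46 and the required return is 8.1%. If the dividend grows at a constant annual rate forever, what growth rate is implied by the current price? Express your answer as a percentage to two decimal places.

3.99%

P = D₀(1+g)/(r−g) ⇒ P(r−g) = D₀(1+g) ⇒ g(P+D₀) = P·r − D₀
g = (P·r − D₀)/(P + D₀) = ($219.46×0.081 − $8.67) / ($219.46 + $8.67) = 0.039917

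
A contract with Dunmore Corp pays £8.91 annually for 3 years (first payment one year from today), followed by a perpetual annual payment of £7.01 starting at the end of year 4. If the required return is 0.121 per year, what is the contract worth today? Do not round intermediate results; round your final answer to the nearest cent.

£62.49

PV of 3-year annuity: £8.91 × [1 − (1+0.121)^−3] / 0.121 = 21.36360
Perpetuity value at year 3: £7.01 / 0.121 = 57.93388
PV of perpetuity: 57.93388 / (1+0.121)^3 = 41.12594
Total PV = 21.36360 + 41.12594 = 62.48953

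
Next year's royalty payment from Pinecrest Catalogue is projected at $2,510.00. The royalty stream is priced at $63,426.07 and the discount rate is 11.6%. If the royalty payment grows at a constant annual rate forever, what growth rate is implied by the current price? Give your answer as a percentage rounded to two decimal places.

7.64%

P = D₁/(r−g) ⇒ g = r − D₁/P = 0.116 − $2,510.00/$63,426.07 = 0.076426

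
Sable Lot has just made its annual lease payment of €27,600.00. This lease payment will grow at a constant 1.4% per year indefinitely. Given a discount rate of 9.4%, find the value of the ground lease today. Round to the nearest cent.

D₁ = D₀ × (1 + g) = €27,600.00 × 1.014 = €27,986.4000
Growing perpetuity: P = D₁ / (r − g) = €27,986.4000 / (0.094 − 0.014) = €349,830.00

€349830.00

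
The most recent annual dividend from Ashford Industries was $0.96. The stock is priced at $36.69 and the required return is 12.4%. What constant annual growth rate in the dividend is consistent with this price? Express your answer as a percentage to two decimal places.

P = D₀(1+g)/(r−g) ⇒ P(r−g) = D₀(1+g) ⇒ g(P+D₀) = P·r − D₀
g = (P·r − D₀)/(P + D₀) = ($36.69×0.124 − $0.96) / ($36.69 + $0.96) = 0.095340

9.53%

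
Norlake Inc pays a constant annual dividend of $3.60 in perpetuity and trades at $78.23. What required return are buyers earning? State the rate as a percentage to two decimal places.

P = C/r ⇒ r = C/P = $3.60/$78.23 = 0.046018

4.60%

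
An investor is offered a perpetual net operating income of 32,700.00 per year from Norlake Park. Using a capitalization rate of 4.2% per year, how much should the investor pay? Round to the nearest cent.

Level perpetuity: PV = C / r = 32,700.00 / 0.042 = 778,571.43

778571.43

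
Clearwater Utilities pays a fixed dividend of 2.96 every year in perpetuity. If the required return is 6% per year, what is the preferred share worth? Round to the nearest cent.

49.33

Level perpetuity: PV = C / r = 2.96 / 0.06 = 49.33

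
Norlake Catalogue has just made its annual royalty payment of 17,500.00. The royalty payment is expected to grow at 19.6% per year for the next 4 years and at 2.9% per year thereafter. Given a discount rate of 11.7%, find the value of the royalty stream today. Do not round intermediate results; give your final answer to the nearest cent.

D_1 = 20930.00000
D_2 = 25032.28000
D_3 = 29938.60688
D_4 = 35806.57383
Terminal value at year 4: TV = D_4×(1+g_2)/(r−g_2) = 36844.96447/0.088 = 418692.77806
P_0 = D_1/(1+r)^1 + D_2/(1+r)^2 + D_3/(1+r)^3 + D_4/(1+r)^4 + TV/(1+r)^4
    = 18737.69024 + 20062.91632 + 21481.86922 + 23001.17779 + 268956.95388 = 352240.60745

352240.61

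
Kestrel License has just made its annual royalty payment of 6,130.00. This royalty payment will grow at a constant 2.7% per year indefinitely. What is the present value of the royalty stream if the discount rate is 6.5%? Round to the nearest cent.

165671.32

D₁ = D₀ × (1 + g) = 6,130.00 × 1.027 = 6,295.5100
Growing perpetuity: P = D₁ / (r − g) = 6,295.5100 / (0.065 − 0.027) = 165,671.32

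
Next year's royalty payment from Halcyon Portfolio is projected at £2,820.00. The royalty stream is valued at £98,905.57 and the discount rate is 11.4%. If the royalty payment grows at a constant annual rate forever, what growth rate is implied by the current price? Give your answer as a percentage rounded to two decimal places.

P = D₁/(r−g) ⇒ g = r − D₁/P = 0.114 − £2,820.00/£98,905.57 = 0.085488

8.55%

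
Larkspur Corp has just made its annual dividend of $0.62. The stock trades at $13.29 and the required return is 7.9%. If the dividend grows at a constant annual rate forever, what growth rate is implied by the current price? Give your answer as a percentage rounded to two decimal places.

3.09%

P = D₀(1+g)/(r−g) ⇒ P(r−g) = D₀(1+g) ⇒ g(P+D₀) = P·r − D₀
g = (P·r − D₀)/(P + D₀) = ($13.29×0.079 − $0.62) / ($13.29 + $0.62) = 0.030907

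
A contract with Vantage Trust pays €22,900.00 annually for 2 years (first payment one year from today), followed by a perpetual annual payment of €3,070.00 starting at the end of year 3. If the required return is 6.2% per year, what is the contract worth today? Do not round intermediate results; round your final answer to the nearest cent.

PV of 2-year annuity: €22,900.00 × [1 − (1+0.062)^−2] / 0.062 = 41867.31498
Perpetuity value at year 2: €3,070.00 / 0.062 = 49516.12903
PV of perpetuity: 49516.12903 / (1+0.062)^2 = 43903.34925
Total PV = 41867.31498 + 43903.34925 = 85770.66423

€85770.66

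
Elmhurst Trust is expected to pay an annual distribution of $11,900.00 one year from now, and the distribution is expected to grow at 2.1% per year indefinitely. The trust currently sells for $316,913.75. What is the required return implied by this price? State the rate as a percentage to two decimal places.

5.85%

P = D₁/(r − g) ⇒ r = D₁/P + g = $11,900.0000/$316,913.75 + 0.021 = 0.037550 + 0.021 = 0.058550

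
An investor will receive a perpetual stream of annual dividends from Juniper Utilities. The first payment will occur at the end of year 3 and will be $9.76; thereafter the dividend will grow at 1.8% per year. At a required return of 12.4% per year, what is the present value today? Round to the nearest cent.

$72.88

Value at end of year 2: C₁ / (r − g) = $9.76 / (0.124 − 0.018) = $92.0755
Discount to today: PV = $92.0755 / (1 + 0.124)^2 = $92.0755 / 1.263376 = $72.88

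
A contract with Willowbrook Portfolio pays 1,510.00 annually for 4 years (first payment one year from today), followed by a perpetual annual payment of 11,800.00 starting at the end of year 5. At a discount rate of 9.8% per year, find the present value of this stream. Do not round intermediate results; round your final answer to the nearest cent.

87648.53

PV of 4-year annuity: 1,510.00 × [1 − (1+0.098)^−4] / 0.098 = 4807.29321
Perpetuity value at year 4: 11,800.00 / 0.098 = 120408.16327
PV of perpetuity: 120408.16327 / (1+0.098)^4 = 82841.23622
Total PV = 4807.29321 + 82841.23622 = 87648.52943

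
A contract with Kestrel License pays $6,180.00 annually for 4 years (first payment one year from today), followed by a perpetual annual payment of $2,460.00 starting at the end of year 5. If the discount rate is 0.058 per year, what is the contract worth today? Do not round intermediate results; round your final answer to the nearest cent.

$55363.24

PV of 4-year annuity: $6,180.00 × [1 − (1+0.058)^−4] / 0.058 = 21512.78950
Perpetuity value at year 4: $2,460.00 / 0.058 = 42413.79310
PV of perpetuity: 42413.79310 / (1+0.058)^4 = 33850.44971
Total PV = 21512.78950 + 33850.44971 = 55363.23921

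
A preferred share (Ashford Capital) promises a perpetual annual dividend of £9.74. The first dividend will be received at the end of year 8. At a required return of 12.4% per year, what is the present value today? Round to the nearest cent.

Value at end of year 7: C / r = £9.74 / 0.124 = £78.5484
Discount to today: PV = £78.5484 / (1 + 0.124)^7 = £78.5484 / 2.266544 = £34.66

£34.66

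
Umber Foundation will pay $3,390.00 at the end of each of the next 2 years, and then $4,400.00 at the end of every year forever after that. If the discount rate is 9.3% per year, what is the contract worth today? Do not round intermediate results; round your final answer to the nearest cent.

PV of 2-year annuity: $3,390.00 × [1 − (1+0.093)^−2] / 0.093 = 5939.20892
Perpetuity value at year 2: $4,400.00 / 0.093 = 47311.82796
PV of perpetuity: 47311.82796 / (1+0.093)^2 = 39603.12021
Total PV = 5939.20892 + 39603.12021 = 45542.32913

$45542.33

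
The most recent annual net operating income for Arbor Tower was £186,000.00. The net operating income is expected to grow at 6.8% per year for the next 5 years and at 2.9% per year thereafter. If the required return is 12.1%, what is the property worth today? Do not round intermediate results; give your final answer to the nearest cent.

£2439051.30

D_1 = 198648.00000
D_2 = 212156.06400
D_3 = 226582.67635
D_4 = 241990.29834
D_5 = 258445.63863
Terminal value at year 5: TV = D_5×(1+g_2)/(r−g_2) = 265940.56215/0.092 = 2890658.28426
P_0 = D_1/(1+r)^1 + D_2/(1+r)^2 + D_3/(1+r)^3 + D_4/(1+r)^4 + D_5/(1+r)^5 + TV/(1+r)^5
    = 177206.06601 + 168827.90232 + 160845.85163 + 153241.18603 + 145996.06305 + 1632934.22697 = 2439051.29602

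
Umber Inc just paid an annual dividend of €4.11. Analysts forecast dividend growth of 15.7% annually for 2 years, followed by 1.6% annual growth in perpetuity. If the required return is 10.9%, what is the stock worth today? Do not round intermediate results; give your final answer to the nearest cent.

€57.63

D_1 = 4.75527
D_2 = 5.50185
Terminal value at year 2: TV = D_2×(1+g_2)/(r−g_2) = 5.58988/0.093 = 60.10620
P_0 = D_1/(1+r)^1 + D_2/(1+r)^2 + TV/(1+r)^2
    = 4.28789 + 4.47348 + 48.87156 = 57.63293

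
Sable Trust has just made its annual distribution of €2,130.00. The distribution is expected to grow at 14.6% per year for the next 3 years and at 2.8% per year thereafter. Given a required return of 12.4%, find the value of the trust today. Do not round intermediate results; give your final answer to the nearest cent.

€30817.86

D_1 = 2440.98000
D_2 = 2797.36308
D_3 = 3205.77809
Terminal value at year 3: TV = D_3×(1+g_2)/(r−g_2) = 3295.53988/0.096 = 34328.54038
P_0 = D_1/(1+r)^1 + D_2/(1+r)^2 + D_3/(1+r)^3 + TV/(1+r)^3
    = 2171.69039 + 2214.19679 + 2257.53516 + 24174.43899 = 30817.86132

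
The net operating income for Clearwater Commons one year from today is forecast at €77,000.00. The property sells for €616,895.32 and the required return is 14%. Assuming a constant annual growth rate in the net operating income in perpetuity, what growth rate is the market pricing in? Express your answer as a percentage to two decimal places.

1.52%

P = D₁/(r−g) ⇒ g = r − D₁/P = 0.14 − €77,000.00/€616,895.32 = 0.015181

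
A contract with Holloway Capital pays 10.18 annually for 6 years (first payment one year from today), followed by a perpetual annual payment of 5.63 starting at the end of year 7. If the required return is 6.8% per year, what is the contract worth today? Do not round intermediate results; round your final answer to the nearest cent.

PV of 6-year annuity: 10.18 × [1 − (1+0.068)^−6] / 0.068 = 48.82442
Perpetuity value at year 6: 5.63 / 0.068 = 82.79412
PV of perpetuity: 82.79412 / (1+0.068)^6 = 55.79200
Total PV = 48.82442 + 55.79200 = 104.61643

104.62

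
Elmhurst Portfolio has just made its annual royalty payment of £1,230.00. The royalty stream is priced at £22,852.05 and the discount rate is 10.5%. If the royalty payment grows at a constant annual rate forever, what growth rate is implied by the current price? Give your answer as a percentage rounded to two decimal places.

4.86%

P = D₀(1+g)/(r−g) ⇒ P(r−g) = D₀(1+g) ⇒ g(P+D₀) = P·r − D₀
g = (P·r − D₀)/(P + D₀) = (£22,852.05×0.105 − £1,230.00) / (£22,852.05 + £1,230.00) = 0.048562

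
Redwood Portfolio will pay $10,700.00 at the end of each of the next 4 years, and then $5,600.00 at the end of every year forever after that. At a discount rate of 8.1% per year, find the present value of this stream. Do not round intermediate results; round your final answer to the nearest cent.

PV of 4-year annuity: $10,700.00 × [1 − (1+0.081)^−4] / 0.081 = 35361.01522
Perpetuity value at year 4: $5,600.00 / 0.081 = 69135.80247
PV of perpetuity: 69135.80247 / (1+0.081)^4 = 50629.10292
Total PV = 35361.01522 + 50629.10292 = 85990.11813

$85990.12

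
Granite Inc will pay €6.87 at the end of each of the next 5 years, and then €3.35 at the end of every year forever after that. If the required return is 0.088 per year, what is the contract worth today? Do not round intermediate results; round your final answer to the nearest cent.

€51.83

PV of 5-year annuity: €6.87 × [1 − (1+0.088)^−5] / 0.088 = 26.86115
Perpetuity value at year 5: €3.35 / 0.088 = 38.06818
PV of perpetuity: 38.06818 / (1+0.088)^5 = 24.96995
Total PV = 26.86115 + 24.96995 = 51.83110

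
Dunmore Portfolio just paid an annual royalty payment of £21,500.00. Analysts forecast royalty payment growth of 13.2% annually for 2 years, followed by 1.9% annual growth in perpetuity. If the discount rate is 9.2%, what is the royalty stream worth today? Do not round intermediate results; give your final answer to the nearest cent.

D_1 = 24338.00000
D_2 = 27550.61600
Terminal value at year 2: TV = D_2×(1+g_2)/(r−g_2) = 28074.07770/0.073 = 384576.40690
P_0 = D_1/(1+r)^1 + D_2/(1+r)^2 + TV/(1+r)^2
    = 22287.54579 + 23103.93941 + 322505.67472 = 367897.15992

£367897.16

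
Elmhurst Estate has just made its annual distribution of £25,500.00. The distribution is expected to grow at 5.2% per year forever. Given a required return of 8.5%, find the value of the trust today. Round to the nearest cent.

£812909.09

D₁ = D₀ × (1 + g) = £25,500.00 × 1.052 = £26,826.0000
Growing perpetuity: P = D₁ / (r − g) = £26,826.0000 / (0.085 − 0.052) = £812,909.09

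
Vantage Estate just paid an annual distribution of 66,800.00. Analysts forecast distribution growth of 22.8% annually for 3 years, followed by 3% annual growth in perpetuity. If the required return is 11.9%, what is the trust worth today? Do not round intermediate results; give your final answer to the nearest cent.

D_1 = 82030.40000
D_2 = 100733.33120
D_3 = 123700.53071
Terminal value at year 3: TV = D_3×(1+g_2)/(r−g_2) = 127411.54664/0.089 = 1431590.41163
P_0 = D_1/(1+r)^1 + D_2/(1+r)^2 + D_3/(1+r)^3 + TV/(1+r)^3
    = 73306.88114 + 80447.58717 + 88283.85795 + 1021712.06392 = 1263750.39018

1263750.39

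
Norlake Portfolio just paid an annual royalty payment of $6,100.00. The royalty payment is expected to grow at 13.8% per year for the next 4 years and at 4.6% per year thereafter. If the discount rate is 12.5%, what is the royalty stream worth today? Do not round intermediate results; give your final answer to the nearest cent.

D_1 = 6941.80000
D_2 = 7899.76840
D_3 = 8989.93644
D_4 = 10230.54767
Terminal value at year 4: TV = D_4×(1+g_2)/(r−g_2) = 10701.15286/0.079 = 135457.63115
P_0 = D_1/(1+r)^1 + D_2/(1+r)^2 + D_3/(1+r)^3 + D_4/(1+r)^4 + TV/(1+r)^4
    = 6170.48889 + 6241.79232 + 6313.91969 + 6386.88054 + 84565.53226 = 109678.61371

$109678.61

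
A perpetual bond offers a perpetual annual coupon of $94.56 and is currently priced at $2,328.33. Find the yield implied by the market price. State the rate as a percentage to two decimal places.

P = C/r ⇒ r = C/P = $94.56/$2,328.33 = 0.040613

4.06%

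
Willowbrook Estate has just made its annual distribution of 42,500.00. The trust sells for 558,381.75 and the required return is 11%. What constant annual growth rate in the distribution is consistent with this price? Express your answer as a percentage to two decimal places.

P = D₀(1+g)/(r−g) ⇒ P(r−g) = D₀(1+g) ⇒ g(P+D₀) = P·r − D₀
g = (P·r − D₀)/(P + D₀) = (558,381.75×0.11 − 42,500.00) / (558,381.75 + 42,500.00) = 0.031490

3.15%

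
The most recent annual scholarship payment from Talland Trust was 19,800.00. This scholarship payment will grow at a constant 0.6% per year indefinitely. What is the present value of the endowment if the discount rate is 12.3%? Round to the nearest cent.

170246.15

D₁ = D₀ × (1 + g) = 19,800.00 × 1.006 = 19,918.8000
Growing perpetuity: P = D₁ / (r − g) = 19,918.8000 / (0.123 − 0.006) = 170,246.15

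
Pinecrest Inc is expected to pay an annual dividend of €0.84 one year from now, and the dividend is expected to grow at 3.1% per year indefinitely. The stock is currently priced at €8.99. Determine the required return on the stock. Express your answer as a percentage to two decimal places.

P = D₁/(r − g) ⇒ r = D₁/P + g = €0.8400/€8.99 + 0.031 = 0.093437 + 0.031 = 0.124437

12.44%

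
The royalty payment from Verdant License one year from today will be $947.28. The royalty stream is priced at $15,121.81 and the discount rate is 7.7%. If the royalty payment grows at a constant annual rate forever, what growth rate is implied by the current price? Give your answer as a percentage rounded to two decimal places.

P = D₁/(r−g) ⇒ g = r − D₁/P = 0.077 − $947.28/$15,121.81 = 0.014357

1.44%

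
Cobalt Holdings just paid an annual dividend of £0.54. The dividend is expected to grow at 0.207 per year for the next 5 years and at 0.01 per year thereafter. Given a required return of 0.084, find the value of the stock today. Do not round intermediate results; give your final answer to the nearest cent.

D_1 = 0.65178
D_2 = 0.78670
D_3 = 0.94955
D_4 = 1.14610
D_5 = 1.38334
Terminal value at year 5: TV = D_5×(1+g_2)/(r−g_2) = 1.39718/0.074 = 18.88077
P_0 = D_1/(1+r)^1 + D_2/(1+r)^2 + D_3/(1+r)^3 + D_4/(1+r)^4 + D_5/(1+r)^5 + TV/(1+r)^5
    = 0.60127 + 0.66950 + 0.74547 + 0.83005 + 0.92424 + 12.61460 = 16.38512

£16.39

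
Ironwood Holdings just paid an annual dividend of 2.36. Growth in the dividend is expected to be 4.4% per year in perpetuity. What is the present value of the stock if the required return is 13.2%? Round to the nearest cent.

28.00

D₁ = D₀ × (1 + g) = 2.36 × 1.044 = 2.4638
Growing perpetuity: P = D₁ / (r − g) = 2.4638 / (0.132 − 0.044) = 28.00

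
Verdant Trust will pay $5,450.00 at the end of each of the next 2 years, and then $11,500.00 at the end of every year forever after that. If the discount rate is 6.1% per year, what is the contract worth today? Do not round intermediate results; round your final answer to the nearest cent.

PV of 2-year annuity: $5,450.00 × [1 − (1+0.061)^−2] / 0.061 = 9978.00521
Perpetuity value at year 2: $11,500.00 / 0.061 = 188524.59016
PV of perpetuity: 188524.59016 / (1+0.061)^2 = 167470.08376
Total PV = 9978.00521 + 167470.08376 = 177448.08897

$177448.09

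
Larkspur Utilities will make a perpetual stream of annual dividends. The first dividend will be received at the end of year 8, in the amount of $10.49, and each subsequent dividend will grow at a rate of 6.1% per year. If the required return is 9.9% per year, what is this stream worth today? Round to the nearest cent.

Value at end of year 7: C₁ / (r − g) = $10.49 / (0.099 − 0.061) = $276.0526
Discount to today: PV = $276.0526 / (1 + 0.099)^7 = $276.0526 / 1.936350 = $142.56

$142.56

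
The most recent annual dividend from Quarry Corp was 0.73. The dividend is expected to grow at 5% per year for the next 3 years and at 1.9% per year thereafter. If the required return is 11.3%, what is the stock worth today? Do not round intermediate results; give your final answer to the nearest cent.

D_1 = 0.76650
D_2 = 0.80483
D_3 = 0.84507
Terminal value at year 3: TV = D_3×(1+g_2)/(r−g_2) = 0.86112/0.094 = 9.16088
P_0 = D_1/(1+r)^1 + D_2/(1+r)^2 + D_3/(1+r)^3 + TV/(1+r)^3
    = 0.68868 + 0.64970 + 0.61292 + 6.64434 = 8.59563

8.60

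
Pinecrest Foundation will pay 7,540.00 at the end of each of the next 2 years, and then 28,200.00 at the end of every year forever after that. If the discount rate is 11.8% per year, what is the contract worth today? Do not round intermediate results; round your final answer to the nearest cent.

203974.62

PV of 2-year annuity: 7,540.00 × [1 − (1+0.118)^−2] / 0.118 = 12776.55281
Perpetuity value at year 2: 28,200.00 / 0.118 = 238983.05085
PV of perpetuity: 238983.05085 / (1+0.118)^2 = 191198.06552
Total PV = 12776.55281 + 191198.06552 = 203974.61833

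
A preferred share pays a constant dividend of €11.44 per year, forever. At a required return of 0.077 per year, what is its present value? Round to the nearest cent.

€148.57

Level perpetuity: PV = C / r = €11.44 / 0.077 = €148.57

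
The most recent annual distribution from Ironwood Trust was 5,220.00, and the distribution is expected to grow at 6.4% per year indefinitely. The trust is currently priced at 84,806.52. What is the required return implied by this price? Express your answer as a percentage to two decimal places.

D₁ = 5,220.00 × 1.064 = 5,554.0800
P = D₁/(r − g) ⇒ r = D₁/P + g = 5,554.0800/84,806.52 + 0.064 = 0.065491 + 0.064 = 0.129491

12.95%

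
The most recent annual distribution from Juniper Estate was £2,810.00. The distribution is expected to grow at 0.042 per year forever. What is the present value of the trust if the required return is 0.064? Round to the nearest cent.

£133091.82

D₁ = D₀ × (1 + g) = £2,810.00 × 1.042 = £2,928.0200
Growing perpetuity: P = D₁ / (r − g) = £2,928.0200 / (0.064 − 0.042) = £133,091.82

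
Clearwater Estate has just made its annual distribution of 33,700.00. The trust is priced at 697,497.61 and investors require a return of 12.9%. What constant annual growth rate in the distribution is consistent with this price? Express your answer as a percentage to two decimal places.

7.70%

P = D₀(1+g)/(r−g) ⇒ P(r−g) = D₀(1+g) ⇒ g(P+D₀) = P·r − D₀
g = (P·r − D₀)/(P + D₀) = (697,497.61×0.129 − 33,700.00) / (697,497.61 + 33,700.00) = 0.076966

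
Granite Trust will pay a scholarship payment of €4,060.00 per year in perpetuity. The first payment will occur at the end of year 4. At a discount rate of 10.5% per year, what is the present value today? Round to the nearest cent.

€28658.27

Value at end of year 3: C / r = €4,060.00 / 0.105 = €38,666.6667
Discount to today: PV = €38,666.6667 / (1 + 0.105)^3 = €38,666.6667 / 1.349233 = €28,658.27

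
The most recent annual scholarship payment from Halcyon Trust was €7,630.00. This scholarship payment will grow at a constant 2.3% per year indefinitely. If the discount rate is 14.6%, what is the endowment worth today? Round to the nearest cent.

€63459.27

D₁ = D₀ × (1 + g) = €7,630.00 × 1.023 = €7,805.4900
Growing perpetuity: P = D₁ / (r − g) = €7,805.4900 / (0.146 − 0.023) = €63,459.27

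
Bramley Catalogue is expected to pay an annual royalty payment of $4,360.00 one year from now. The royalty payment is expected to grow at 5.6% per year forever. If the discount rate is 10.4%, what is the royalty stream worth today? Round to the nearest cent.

Growing perpetuity: P = D₁ / (r − g) = $4,360.0000 / (0.104 − 0.056) = $90,833.33

$90833.33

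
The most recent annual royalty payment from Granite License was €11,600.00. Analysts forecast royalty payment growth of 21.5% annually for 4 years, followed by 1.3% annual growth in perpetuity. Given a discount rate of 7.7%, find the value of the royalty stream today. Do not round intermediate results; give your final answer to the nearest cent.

€360685.50

D_1 = 14094.00000
D_2 = 17124.21000
D_3 = 20805.91515
D_4 = 25279.18691
Terminal value at year 4: TV = D_4×(1+g_2)/(r−g_2) = 25607.81634/0.064 = 400122.13027
P_0 = D_1/(1+r)^1 + D_2/(1+r)^2 + D_3/(1+r)^3 + D_4/(1+r)^4 + TV/(1+r)^4
    = 13086.35097 + 14763.15361 + 16654.81117 + 18788.85383 + 297392.32701 = 360685.49660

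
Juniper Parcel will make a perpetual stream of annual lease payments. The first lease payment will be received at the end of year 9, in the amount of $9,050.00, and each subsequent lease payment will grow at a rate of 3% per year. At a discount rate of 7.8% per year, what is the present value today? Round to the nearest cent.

$103384.93

Value at end of year 8: C₁ / (r − g) = $9,050.00 / (0.078 − 0.03) = $188,541.6667
Discount to today: PV = $188,541.6667 / (1 + 0.078)^8 = $188,541.6667 / 1.823686 = $103,384.93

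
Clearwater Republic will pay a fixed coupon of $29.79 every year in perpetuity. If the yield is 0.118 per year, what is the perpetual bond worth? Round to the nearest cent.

$252.46

Level perpetuity: PV = C / r = $29.79 / 0.118 = $252.46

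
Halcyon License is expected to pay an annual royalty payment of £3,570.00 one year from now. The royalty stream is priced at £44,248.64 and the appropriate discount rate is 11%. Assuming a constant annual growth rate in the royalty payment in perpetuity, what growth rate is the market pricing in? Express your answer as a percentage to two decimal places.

P = D₁/(r−g) ⇒ g = r − D₁/P = 0.11 − £3,570.00/£44,248.64 = 0.029320

2.93%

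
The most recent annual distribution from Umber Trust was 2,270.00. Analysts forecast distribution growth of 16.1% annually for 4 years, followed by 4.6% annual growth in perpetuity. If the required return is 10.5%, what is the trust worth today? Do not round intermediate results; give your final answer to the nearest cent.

D_1 = 2635.47000
D_2 = 3059.78067
D_3 = 3552.40536
D_4 = 4124.34262
Terminal value at year 4: TV = D_4×(1+g_2)/(r−g_2) = 4314.06238/0.059 = 73119.70137
P_0 = D_1/(1+r)^1 + D_2/(1+r)^2 + D_3/(1+r)^3 + D_4/(1+r)^4 + TV/(1+r)^4
    = 2385.04072 + 2505.91157 + 2632.90799 + 2766.34043 + 49043.93373 = 59334.13444

59334.13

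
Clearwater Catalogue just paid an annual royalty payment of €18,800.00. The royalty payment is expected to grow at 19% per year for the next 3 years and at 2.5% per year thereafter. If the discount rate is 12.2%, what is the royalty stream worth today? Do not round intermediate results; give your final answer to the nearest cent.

D_1 = 22372.00000
D_2 = 26622.68000
D_3 = 31680.98920
Terminal value at year 3: TV = D_3×(1+g_2)/(r−g_2) = 32473.01393/0.097 = 334773.33948
P_0 = D_1/(1+r)^1 + D_2/(1+r)^2 + D_3/(1+r)^3 + TV/(1+r)^3
    = 19939.39394 + 21147.84206 + 22429.52945 + 237013.06898 = 300529.83443

€300529.83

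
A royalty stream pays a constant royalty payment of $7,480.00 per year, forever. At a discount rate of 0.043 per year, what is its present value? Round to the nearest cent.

$173953.49

Level perpetuity: PV = C / r = $7,480.00 / 0.043 = $173,953.49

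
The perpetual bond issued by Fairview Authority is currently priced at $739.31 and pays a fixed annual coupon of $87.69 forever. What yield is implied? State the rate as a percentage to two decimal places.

P = C/r ⇒ r = C/P = $87.69/$739.31 = 0.118611

11.86%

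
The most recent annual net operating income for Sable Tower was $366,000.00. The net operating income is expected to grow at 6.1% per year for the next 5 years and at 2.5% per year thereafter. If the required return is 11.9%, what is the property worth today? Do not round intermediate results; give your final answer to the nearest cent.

D_1 = 388326.00000
D_2 = 412013.88600
D_3 = 437146.73305
D_4 = 463812.68376
D_5 = 492105.25747
Terminal value at year 5: TV = D_5×(1+g_2)/(r−g_2) = 504407.88891/0.094 = 5366041.37136
P_0 = D_1/(1+r)^1 + D_2/(1+r)^2 + D_3/(1+r)^3 + D_4/(1+r)^4 + D_5/(1+r)^5 + TV/(1+r)^5
    = 347029.49062 + 329042.26054 + 311987.34444 + 295816.41864 + 280483.66414 + 3058465.48665 = 4622824.66503

$4622824.67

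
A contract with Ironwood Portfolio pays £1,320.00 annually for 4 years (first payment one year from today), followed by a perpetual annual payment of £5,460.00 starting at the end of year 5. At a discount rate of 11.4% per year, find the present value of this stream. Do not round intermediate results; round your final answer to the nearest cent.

PV of 4-year annuity: £1,320.00 × [1 − (1+0.114)^−4] / 0.114 = 4060.49736
Perpetuity value at year 4: £5,460.00 / 0.114 = 47894.73684
PV of perpetuity: 47894.73684 / (1+0.114)^4 = 31099.04323
Total PV = 4060.49736 + 31099.04323 = 35159.54058

£35159.54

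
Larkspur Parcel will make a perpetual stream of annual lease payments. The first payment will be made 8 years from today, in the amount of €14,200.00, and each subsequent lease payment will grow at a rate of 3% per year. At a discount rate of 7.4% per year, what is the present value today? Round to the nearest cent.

€195796.85

Value at end of year 7: C₁ / (r − g) = €14,200.00 / (0.074 − 0.03) = €322,727.2727
Discount to today: PV = €322,727.2727 / (1 + 0.074)^7 = €322,727.2727 / 1.648276 = €195,796.85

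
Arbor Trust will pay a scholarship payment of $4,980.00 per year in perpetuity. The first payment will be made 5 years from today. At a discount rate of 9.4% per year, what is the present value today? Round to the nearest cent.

Value at end of year 4: C / r = $4,980.00 / 0.094 = $52,978.7234
Discount to today: PV = $52,978.7234 / (1 + 0.094)^4 = $52,978.7234 / 1.432416 = $36,985.56

$36985.56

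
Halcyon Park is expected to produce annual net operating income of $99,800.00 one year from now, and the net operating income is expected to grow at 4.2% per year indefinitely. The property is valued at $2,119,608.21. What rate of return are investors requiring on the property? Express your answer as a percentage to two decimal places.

8.91%

P = D₁/(r − g) ⇒ r = D₁/P + g = $99,800.0000/$2,119,608.21 + 0.042 = 0.047084 + 0.042 = 0.089084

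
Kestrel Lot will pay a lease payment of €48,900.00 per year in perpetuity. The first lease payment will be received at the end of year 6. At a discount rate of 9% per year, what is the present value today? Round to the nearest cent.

Value at end of year 5: C / r = €48,900.00 / 0.09 = €543,333.3333
Discount to today: PV = €543,333.3333 / (1 + 0.09)^5 = €543,333.3333 / 1.538624 = €353,129.39

€353129.39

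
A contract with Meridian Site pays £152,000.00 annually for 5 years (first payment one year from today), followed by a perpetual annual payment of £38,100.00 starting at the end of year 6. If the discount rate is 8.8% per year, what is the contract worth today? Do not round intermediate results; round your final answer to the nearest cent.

£878294.46

PV of 5-year annuity: £152,000.00 × [1 − (1+0.088)^−5] / 0.088 = 594307.86995
Perpetuity value at year 5: £38,100.00 / 0.088 = 432954.54545
PV of perpetuity: 432954.54545 / (1+0.088)^5 = 283986.58595
Total PV = 594307.86995 + 283986.58595 = 878294.45590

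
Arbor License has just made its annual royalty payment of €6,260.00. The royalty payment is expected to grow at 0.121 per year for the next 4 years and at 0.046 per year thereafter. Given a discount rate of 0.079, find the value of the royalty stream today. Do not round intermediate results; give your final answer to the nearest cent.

D_1 = 7017.46000
D_2 = 7866.57266
D_3 = 8818.42795
D_4 = 9885.45773
Terminal value at year 4: TV = D_4×(1+g_2)/(r−g_2) = 10340.18879/0.033 = 313339.05424
P_0 = D_1/(1+r)^1 + D_2/(1+r)^2 + D_3/(1+r)^3 + D_4/(1+r)^4 + TV/(1+r)^4
    = 6503.67006 + 6756.82497 + 7019.83391 + 7293.08046 + 231168.55032 = 258741.95973

€258741.96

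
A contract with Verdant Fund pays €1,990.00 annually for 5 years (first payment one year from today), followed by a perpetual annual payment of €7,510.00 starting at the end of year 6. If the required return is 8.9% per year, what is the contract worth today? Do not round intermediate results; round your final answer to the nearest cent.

PV of 5-year annuity: €1,990.00 × [1 − (1+0.089)^−5] / 0.089 = 7760.53166
Perpetuity value at year 5: €7,510.00 / 0.089 = 84382.02247
PV of perpetuity: 84382.02247 / (1+0.089)^5 = 55094.78994
Total PV = 7760.53166 + 55094.78994 = 62855.32160

€62855.32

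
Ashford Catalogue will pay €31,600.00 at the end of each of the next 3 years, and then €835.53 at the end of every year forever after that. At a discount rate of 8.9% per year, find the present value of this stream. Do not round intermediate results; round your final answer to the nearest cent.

€87400.91

PV of 3-year annuity: €31,600.00 × [1 − (1+0.089)^−3] / 0.089 = 80131.68432
Perpetuity value at year 3: €835.53 / 0.089 = 9387.97753
PV of perpetuity: 9387.97753 / (1+0.089)^3 = 7269.22986
Total PV = 80131.68432 + 7269.22986 = 87400.91418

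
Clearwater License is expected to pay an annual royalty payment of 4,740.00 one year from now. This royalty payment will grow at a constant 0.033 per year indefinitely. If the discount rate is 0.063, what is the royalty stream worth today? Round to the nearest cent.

Growing perpetuity: P = D₁ / (r − g) = 4,740.0000 / (0.063 − 0.033) = 158,000.00

158000.00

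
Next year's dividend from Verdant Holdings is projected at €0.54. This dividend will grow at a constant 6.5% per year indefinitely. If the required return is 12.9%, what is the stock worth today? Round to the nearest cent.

€8.44

Growing perpetuity: P = D₁ / (r − g) = €0.5400 / (0.129 − 0.065) = €8.44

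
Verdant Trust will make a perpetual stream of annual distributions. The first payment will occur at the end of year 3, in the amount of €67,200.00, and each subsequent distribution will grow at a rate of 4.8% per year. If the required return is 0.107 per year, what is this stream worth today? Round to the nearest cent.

€929441.41

Value at end of year 2: C₁ / (r − g) = €67,200.00 / (0.107 − 0.048) = €1,138,983.0508
Discount to today: PV = €1,138,983.0508 / (1 + 0.107)^2 = €1,138,983.0508 / 1.225449 = €929,441.41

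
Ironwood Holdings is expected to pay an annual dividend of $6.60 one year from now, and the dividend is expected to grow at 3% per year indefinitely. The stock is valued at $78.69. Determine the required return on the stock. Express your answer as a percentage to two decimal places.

11.39%

P = D₁/(r − g) ⇒ r = D₁/P + g = $6.6000/$78.69 + 0.03 = 0.083873 + 0.03 = 0.113873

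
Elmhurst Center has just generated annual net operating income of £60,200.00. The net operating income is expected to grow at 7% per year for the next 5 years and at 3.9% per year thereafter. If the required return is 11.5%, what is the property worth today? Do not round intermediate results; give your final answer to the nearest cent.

£936255.45

D_1 = 64414.00000
D_2 = 68922.98000
D_3 = 73747.58860
D_4 = 78909.91980
D_5 = 84433.61419
Terminal value at year 5: TV = D_5×(1+g_2)/(r−g_2) = 87726.52514/0.076 = 1154296.38344
P_0 = D_1/(1+r)^1 + D_2/(1+r)^2 + D_3/(1+r)^3 + D_4/(1+r)^4 + D_5/(1+r)^5 + TV/(1+r)^5
    = 57770.40359 + 55438.86264 + 53201.41975 + 51054.27725 + 48993.79072 + 669796.69158 = 936255.44552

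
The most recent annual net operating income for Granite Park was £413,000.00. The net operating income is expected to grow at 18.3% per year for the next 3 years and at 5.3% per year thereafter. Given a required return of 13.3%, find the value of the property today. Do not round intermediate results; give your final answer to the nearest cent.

£7539646.02

D_1 = 488579.00000
D_2 = 577988.95700
D_3 = 683760.93613
Terminal value at year 3: TV = D_3×(1+g_2)/(r−g_2) = 720000.26575/0.08 = 9000003.32182
P_0 = D_1/(1+r)^1 + D_2/(1+r)^2 + D_3/(1+r)^3 + TV/(1+r)^3
    = 431225.94881 + 450256.22016 + 470126.30931 + 6188037.54629 = 7539646.02457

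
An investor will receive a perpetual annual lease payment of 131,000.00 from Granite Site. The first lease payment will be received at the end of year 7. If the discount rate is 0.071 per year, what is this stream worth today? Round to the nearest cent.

Value at end of year 6: C / r = 131,000.00 / 0.071 = 1,845,070.4225
Discount to today: PV = 1,845,070.4225 / (1 + 0.071)^6 = 1,845,070.4225 / 1.509165 = 1,222,576.72

1222576.72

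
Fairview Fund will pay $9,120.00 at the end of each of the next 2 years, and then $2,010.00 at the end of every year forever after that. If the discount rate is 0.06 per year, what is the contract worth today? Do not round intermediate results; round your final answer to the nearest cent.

PV of 2-year annuity: $9,120.00 × [1 − (1+0.06)^−2] / 0.06 = 16720.54112
Perpetuity value at year 2: $2,010.00 / 0.06 = 33500.00000
PV of perpetuity: 33500.00000 / (1+0.06)^2 = 29814.88074
Total PV = 16720.54112 + 29814.88074 = 46535.42186

$46535.42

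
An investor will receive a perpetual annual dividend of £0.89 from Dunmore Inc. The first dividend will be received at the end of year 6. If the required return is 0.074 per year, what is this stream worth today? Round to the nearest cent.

Value at end of year 5: C / r = £0.89 / 0.074 = £12.0270
Discount to today: PV = £12.0270 / (1 + 0.074)^5 = £12.0270 / 1.428964 = £8.42

£8.42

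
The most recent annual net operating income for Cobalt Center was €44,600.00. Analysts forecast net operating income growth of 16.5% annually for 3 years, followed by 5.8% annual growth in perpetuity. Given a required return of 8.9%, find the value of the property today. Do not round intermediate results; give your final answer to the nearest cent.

€2016960.68

D_1 = 51959.00000
D_2 = 60532.23500
D_3 = 70520.05377
Terminal value at year 3: TV = D_3×(1+g_2)/(r−g_2) = 74610.21689/0.031 = 2406781.19013
P_0 = D_1/(1+r)^1 + D_2/(1+r)^2 + D_3/(1+r)^3 + TV/(1+r)^3
    = 47712.58035 + 51042.38394 + 54604.57051 + 1863601.14838 = 2016960.68318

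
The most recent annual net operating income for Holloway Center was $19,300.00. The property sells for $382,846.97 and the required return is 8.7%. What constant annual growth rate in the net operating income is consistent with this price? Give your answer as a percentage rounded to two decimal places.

P = D₀(1+g)/(r−g) ⇒ P(r−g) = D₀(1+g) ⇒ g(P+D₀) = P·r − D₀
g = (P·r − D₀)/(P + D₀) = ($382,846.97×0.087 − $19,300.00) / ($382,846.97 + $19,300.00) = 0.034832

3.48%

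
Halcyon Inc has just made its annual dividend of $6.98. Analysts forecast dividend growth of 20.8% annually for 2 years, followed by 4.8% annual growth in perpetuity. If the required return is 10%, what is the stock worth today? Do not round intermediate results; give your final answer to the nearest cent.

D_1 = 8.43184
D_2 = 10.18566
Terminal value at year 2: TV = D_2×(1+g_2)/(r−g_2) = 10.67457/0.052 = 205.28028
P_0 = D_1/(1+r)^1 + D_2/(1+r)^2 + TV/(1+r)^2
    = 7.66531 + 8.41790 + 169.65312 = 185.73634

$185.74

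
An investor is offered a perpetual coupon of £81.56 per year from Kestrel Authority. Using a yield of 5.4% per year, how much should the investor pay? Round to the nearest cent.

Level perpetuity: PV = C / r = £81.56 / 0.054 = £1,510.37

£1510.37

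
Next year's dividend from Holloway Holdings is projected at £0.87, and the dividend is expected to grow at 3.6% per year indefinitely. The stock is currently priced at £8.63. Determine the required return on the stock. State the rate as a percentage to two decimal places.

13.68%

P = D₁/(r − g) ⇒ r = D₁/P + g = £0.8700/£8.63 + 0.036 = 0.100811 + 0.036 = 0.136811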